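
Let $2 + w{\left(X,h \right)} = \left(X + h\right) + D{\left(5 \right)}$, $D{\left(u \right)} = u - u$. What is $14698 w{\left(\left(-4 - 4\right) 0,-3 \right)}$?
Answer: $-73490$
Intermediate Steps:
$D{\left(u \right)} = 0$
$w{\left(X,h \right)} = -2 + X + h$ ($w{\left(X,h \right)} = -2 + \left(\left(X + h\right) + 0\right) = -2 + \left(X + h\right) = -2 + X + h$)
$14698 w{\left(\left(-4 - 4\right) 0,-3 \right)} = 14698 \left(-2 + \left(-4 - 4\right) 0 - 3\right) = 14698 \left(-2 - 0 - 3\right) = 14698 \left(-2 + 0 - 3\right) = 14698 \left(-5\right) = -73490$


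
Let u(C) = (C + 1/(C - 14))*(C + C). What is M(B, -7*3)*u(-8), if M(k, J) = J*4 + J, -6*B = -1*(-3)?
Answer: -148680/11 ≈ -13516.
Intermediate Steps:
B = -½ (B = -(-1)*(-3)/6 = -⅙*3 = -½ ≈ -0.50000)
M(k, J) = 5*J (M(k, J) = 4*J + J = 5*J)
u(C) = 2*C*(C + 1/(-14 + C)) (u(C) = (C + 1/(-14 + C))*(2*C) = 2*C*(C + 1/(-14 + C)))
M(B, -7*3)*u(-8) = (5*(-7*3))*(2*(-8)*(1 + (-8)² - 14*(-8))/(-14 - 8)) = (5*(-21))*(2*(-8)*(1 + 64 + 112)/(-22)) = -210*(-8)*(-1)*177/22 = -105*1416/11 = -148680/11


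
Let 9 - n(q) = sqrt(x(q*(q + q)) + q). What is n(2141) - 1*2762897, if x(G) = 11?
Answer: -2762888 - 2*sqrt(538) ≈ -2.7629e+6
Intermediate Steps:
n(q) = 9 - sqrt(11 + q)
n(2141) - 1*2762897 = (9 - sqrt(11 + 2141)) - 1*2762897 = (9 - sqrt(2152)) - 2762897 = (9 - 2*sqrt(538)) - 2762897 = -2762888 - 2*sqrt(538)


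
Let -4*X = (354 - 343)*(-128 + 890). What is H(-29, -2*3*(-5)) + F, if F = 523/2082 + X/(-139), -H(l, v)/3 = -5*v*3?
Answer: 197561414/144699 ≈ 1365.3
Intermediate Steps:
X = -4191/2 (X = -(354 - 343)*(-128 + 890)/4 = -11*762/4 = -¼*8382 = -4191/2 ≈ -2095.5)
H(l, v) = 45*v (H(l, v) = -3*(-5*v)*3 = -(-45)*v = 45*v)
F = 2217764/144699 (F = 523/2082 - 4191/2/(-139) = 523*(1/2082) - 4191/2*(-1/139) = 523/2082 + 4191/278 = 2217764/144699 ≈ 15.327)
H(-29, -2*3*(-5)) + F = 45*(-2*3*(-5)) + 2217764/144699 = 45*(-6*(-5)) + 2217764/144699 = 45*30 + 2217764/144699 = 1350 + 2217764/144699 = 197561414/144699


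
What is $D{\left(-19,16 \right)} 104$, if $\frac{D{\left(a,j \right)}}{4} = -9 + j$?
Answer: $2912$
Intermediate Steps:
$D{\left(a,j \right)} = -36 + 4 j$ ($D{\left(a,j \right)} = 4 \left(-9 + j\right) = -36 + 4 j$)
$D{\left(-19,16 \right)} 104 = \left(-36 + 4 \cdot 16\right) 104 = \left(-36 + 64\right) 104 = 28 \cdot 104 = 2912$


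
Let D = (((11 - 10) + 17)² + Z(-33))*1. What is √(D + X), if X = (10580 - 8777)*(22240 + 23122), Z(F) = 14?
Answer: 2*√20447006 ≈ 9043.7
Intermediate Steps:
X = 81787686 (X = 1803*45362 = 81787686)
D = 338 (D = (((11 - 10) + 17)² + 14)*1 = ((1 + 17)² + 14)*1 = (18² + 14)*1 = (324 + 14)*1 = 338*1 = 338)
√(D + X) = √(338 + 81787686) = √81788024 = 2*√20447006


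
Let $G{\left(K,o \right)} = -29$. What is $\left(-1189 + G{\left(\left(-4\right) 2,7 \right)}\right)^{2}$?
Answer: $1483524$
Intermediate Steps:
$\left(-1189 + G{\left(\left(-4\right) 2,7 \right)}\right)^{2} = \left(-1189 - 29\right)^{2} = \left(-1218\right)^{2} = 1483524$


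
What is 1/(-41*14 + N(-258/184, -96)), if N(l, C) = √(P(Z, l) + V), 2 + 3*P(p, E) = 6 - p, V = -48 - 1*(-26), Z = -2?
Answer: -287/164748 - I*√5/164748 ≈ -0.0017421 - 1.3573e-5*I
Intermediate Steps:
V = -22 (V = -48 + 26 = -22)
P(p, E) = 4/3 - p/3 (P(p, E) = -⅔ + (6 - p)/3 = -⅔ + (2 - p/3) = 4/3 - p/3)
N(l, C) = 2*I*√5 (N(l, C) = √((4/3 - ⅓*(-2)) - 22) = √((4/3 + ⅔) - 22) = √(2 - 22) = √(-20) = 2*I*√5)
1/(-41*14 + N(-258/184, -96)) = 1/(-41*14 + 2*I*√5) = 1/(-574 + 2*I*√5)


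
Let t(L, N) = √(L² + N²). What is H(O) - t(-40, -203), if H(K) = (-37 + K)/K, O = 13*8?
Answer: 67/104 - √42809 ≈ -206.26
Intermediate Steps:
O = 104
H(K) = (-37 + K)/K
H(O) - t(-40, -203) = (-37 + 104)/104 - √((-40)² + (-203)²) = (1/104)*67 - √(1600 + 41209) = 67/104 - √42809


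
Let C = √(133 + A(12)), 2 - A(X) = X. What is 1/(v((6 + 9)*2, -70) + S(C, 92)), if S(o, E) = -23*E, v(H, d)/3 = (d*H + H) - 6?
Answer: -1/8344 ≈ -0.00011985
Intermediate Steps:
A(X) = 2 - X
v(H, d) = -18 + 3*H + 3*H*d (v(H, d) = 3*((d*H + H) - 6) = 3*((H*d + H) - 6) = 3*((H + H*d) - 6) = 3*(-6 + H + H*d) = -18 + 3*H + 3*H*d)
C = √123 (C = √(133 + (2 - 1*12)) = √(133 + (2 - 12)) = √(133 - 10) = √123 ≈ 11.091)
1/(v((6 + 9)*2, -70) + S(C, 92)) = 1/((-18 + 3*((6 + 9)*2) + 3*((6 + 9)*2)*(-70)) - 23*92) = 1/((-18 + 3*(15*2) + 3*(15*2)*(-70)) - 2116) = 1/((-18 + 3*30 + 3*30*(-70)) - 2116) = 1/((-18 + 90 - 6300) - 2116) = 1/(-6228 - 2116) = 1/(-8344) = -1/8344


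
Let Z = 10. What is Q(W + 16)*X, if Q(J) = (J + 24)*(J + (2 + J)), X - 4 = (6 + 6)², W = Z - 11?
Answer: 184704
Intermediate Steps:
W = -1 (W = 10 - 11 = -1)
X = 148 (X = 4 + (6 + 6)² = 4 + 12² = 4 + 144 = 148)
Q(J) = (2 + 2*J)*(24 + J) (Q(J) = (24 + J)*(2 + 2*J) = (2 + 2*J)*(24 + J))
Q(W + 16)*X = (48 + 2*(-1 + 16)² + 50*(-1 + 16))*148 = (48 + 2*15² + 50*15)*148 = (48 + 2*225 + 750)*148 = (48 + 450 + 750)*148 = 1248*148 = 184704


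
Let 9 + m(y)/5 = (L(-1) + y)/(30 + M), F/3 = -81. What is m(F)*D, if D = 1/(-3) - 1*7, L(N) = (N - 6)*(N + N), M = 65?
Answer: 23848/57 ≈ 418.39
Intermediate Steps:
F = -243 (F = 3*(-81) = -243)
L(N) = 2*N*(-6 + N) (L(N) = (-6 + N)*(2*N) = 2*N*(-6 + N))
m(y) = -841/19 + y/19 (m(y) = -45 + 5*((2*(-1)*(-6 - 1) + y)/(30 + 65)) = -45 + 5*((2*(-1)*(-7) + y)/95) = -45 + 5*((14 + y)*(1/95)) = -45 + 5*(14/95 + y/95) = -45 + (14/19 + y/19) = -841/19 + y/19)
D = -22/3 (D = -1/3 - 7 = -22/3 ≈ -7.3333)
m(F)*D = (-841/19 + (1/19)*(-243))*(-22/3) = (-841/19 - 243/19)*(-22/3) = -1084/19*(-22/3) = 23848/57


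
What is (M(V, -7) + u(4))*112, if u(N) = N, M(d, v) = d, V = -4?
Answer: 0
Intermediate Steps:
(M(V, -7) + u(4))*112 = (-4 + 4)*112 = 0*112 = 0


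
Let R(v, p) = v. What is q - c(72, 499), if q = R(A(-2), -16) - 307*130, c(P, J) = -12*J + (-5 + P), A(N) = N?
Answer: -33991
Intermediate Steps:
c(P, J) = -5 + P - 12*J
q = -39912 (q = -2 - 307*130 = -2 - 39910 = -39912)
q - c(72, 499) = -39912 - (-5 + 72 - 12*499) = -39912 - (-5 + 72 - 5988) = -39912 - 1*(-5921) = -39912 + 5921 = -33991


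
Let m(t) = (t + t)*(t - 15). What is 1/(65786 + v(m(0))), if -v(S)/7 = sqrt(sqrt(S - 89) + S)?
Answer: 1/(7*(9398 - (-89)**(1/4))) ≈ 1.5204e-5 + 3.5145e-9*I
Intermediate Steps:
m(t) = 2*t*(-15 + t) (m(t) = (2*t)*(-15 + t) = 2*t*(-15 + t))
v(S) = -7*sqrt(S + sqrt(-89 + S)) (v(S) = -7*sqrt(sqrt(S - 89) + S) = -7*sqrt(sqrt(-89 + S) + S) = -7*sqrt(S + sqrt(-89 + S)))
1/(65786 + v(m(0))) = 1/(65786 - 7*sqrt(2*0*(-15 + 0) + sqrt(-89 + 2*0*(-15 + 0)))) = 1/(65786 - 7*sqrt(2*0*(-15) + sqrt(-89 + 2*0*(-15)))) = 1/(65786 - 7*sqrt(0 + sqrt(-89 + 0))) = 1/(65786 - 7*sqrt(0 + sqrt(-89))) = 1/(65786 - 7*sqrt(0 + I*sqrt(89))) = 1/(65786 - 7*89**(1/4)*sqrt(I))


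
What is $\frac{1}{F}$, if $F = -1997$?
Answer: $- \frac{1}{1997} \approx -0.00050075$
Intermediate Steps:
$\frac{1}{F} = \frac{1}{-1997} = - \frac{1}{1997}$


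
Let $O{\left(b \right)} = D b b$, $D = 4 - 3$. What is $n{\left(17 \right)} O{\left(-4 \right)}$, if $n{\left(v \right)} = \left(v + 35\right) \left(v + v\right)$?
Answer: $28288$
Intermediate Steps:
$D = 1$
$O{\left(b \right)} = b^{2}$ ($O{\left(b \right)} = 1 b b = b b = b^{2}$)
$n{\left(v \right)} = 2 v \left(35 + v\right)$ ($n{\left(v \right)} = \left(35 + v\right) 2 v = 2 v \left(35 + v\right)$)
$n{\left(17 \right)} O{\left(-4 \right)} = 2 \cdot 17 \left(35 + 17\right) \left(-4\right)^{2} = 2 \cdot 17 \cdot 52 \cdot 16 = 1768 \cdot 16 = 28288$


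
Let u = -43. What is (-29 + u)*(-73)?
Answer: 5256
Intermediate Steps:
(-29 + u)*(-73) = (-29 - 43)*(-73) = -72*(-73) = 5256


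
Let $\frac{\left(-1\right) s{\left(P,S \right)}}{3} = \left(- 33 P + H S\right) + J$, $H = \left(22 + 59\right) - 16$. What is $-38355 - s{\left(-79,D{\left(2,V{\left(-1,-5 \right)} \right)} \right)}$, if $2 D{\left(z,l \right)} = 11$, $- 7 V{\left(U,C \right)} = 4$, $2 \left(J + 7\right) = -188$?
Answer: $- \frac{59529}{2} \approx -29765.0$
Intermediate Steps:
$J = -101$ ($J = -7 + \frac{1}{2} \left(-188\right) = -7 - 94 = -101$)
$V{\left(U,C \right)} = - \frac{4}{7}$ ($V{\left(U,C \right)} = \left(- \frac{1}{7}\right) 4 = - \frac{4}{7}$)
$D{\left(z,l \right)} = \frac{11}{2}$ ($D{\left(z,l \right)} = \frac{1}{2} \cdot 11 = \frac{11}{2}$)
$H = 65$ ($H = 81 - 16 = 65$)
$s{\left(P,S \right)} = 303 - 195 S + 99 P$ ($s{\left(P,S \right)} = - 3 \left(\left(- 33 P + 65 S\right) - 101\right) = - 3 \left(-101 - 33 P + 65 S\right) = 303 - 195 S + 99 P$)
$-38355 - s{\left(-79,D{\left(2,V{\left(-1,-5 \right)} \right)} \right)} = -38355 - \left(303 - \frac{2145}{2} + 99 \left(-79\right)\right) = -38355 - \left(303 - \frac{2145}{2} - 7821\right) = -38355 - - \frac{17181}{2} = -38355 + \frac{17181}{2} = - \frac{59529}{2}$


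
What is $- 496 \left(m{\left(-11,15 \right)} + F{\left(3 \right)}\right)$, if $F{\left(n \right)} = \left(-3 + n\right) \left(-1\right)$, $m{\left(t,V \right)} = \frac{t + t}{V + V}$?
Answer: $\frac{5456}{15} \approx 363.73$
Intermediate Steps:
$m{\left(t,V \right)} = \frac{t}{V}$ ($m{\left(t,V \right)} = \frac{2 t}{2 V} = 2 t \frac{1}{2 V} = \frac{t}{V}$)
$F{\left(n \right)} = 3 - n$
$- 496 \left(m{\left(-11,15 \right)} + F{\left(3 \right)}\right) = - 496 \left(- \frac{11}{15} + \left(3 - 3\right)\right) = - 496 \left(\left(-11\right) \frac{1}{15} + \left(3 - 3\right)\right) = - 496 \left(- \frac{11}{15} + 0\right) = \left(-496\right) \left(- \frac{11}{15}\right) = \frac{5456}{15}$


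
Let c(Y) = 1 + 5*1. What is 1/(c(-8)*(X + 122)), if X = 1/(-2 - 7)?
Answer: 3/2194 ≈ 0.0013674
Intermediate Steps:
c(Y) = 6 (c(Y) = 1 + 5 = 6)
X = -⅑ (X = 1/(-9) = -⅑ ≈ -0.11111)
1/(c(-8)*(X + 122)) = 1/(6*(-⅑ + 122)) = 1/(6*(1097/9)) = 1/(2194/3) = 3/2194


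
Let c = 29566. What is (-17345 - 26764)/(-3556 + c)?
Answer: -4901/2890 ≈ -1.6958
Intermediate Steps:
(-17345 - 26764)/(-3556 + c) = (-17345 - 26764)/(-3556 + 29566) = -44109/26010 = -44109*1/26010 = -4901/2890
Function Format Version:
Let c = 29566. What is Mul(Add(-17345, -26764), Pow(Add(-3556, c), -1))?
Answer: Rational(-4901, 2890) ≈ -1.6958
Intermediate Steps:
Mul(Add(-17345, -26764), Pow(Add(-3556, c), -1)) = Mul(Add(-17345, -26764), Pow(Add(-3556, 29566), -1)) = Mul(-44109, Pow(26010, -1)) = Mul(-44109, Rational(1, 26010)) = Rational(-4901, 2890)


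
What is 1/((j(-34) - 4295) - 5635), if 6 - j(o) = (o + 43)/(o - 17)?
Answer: -17/168705 ≈ -0.00010077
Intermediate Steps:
j(o) = 6 - (43 + o)/(-17 + o) (j(o) = 6 - (o + 43)/(o - 17) = 6 - (43 + o)/(-17 + o))
1/((j(-34) - 4295) - 5635) = 1/((5*(-29 - 34)/(-17 - 34) - 4295) - 5635) = 1/((5*(-63)/(-51) - 4295) - 5635) = 1/((5*(-1/51)*(-63) - 4295) - 5635) = 1/((105/17 - 4295) - 5635) = 1/(-72910/17 - 5635) = 1/(-168705/17) = -17/168705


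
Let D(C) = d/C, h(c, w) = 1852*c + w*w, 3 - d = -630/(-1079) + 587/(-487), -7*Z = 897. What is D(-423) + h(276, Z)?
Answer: 5746045643662385/10891478871 ≈ 5.2757e+5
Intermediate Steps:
Z = -897/7 (Z = -1/7*897 = -897/7 ≈ -128.14)
d = 1902982/525473 (d = 3 - (-630/(-1079) + 587/(-487)) = 3 - (-630*(-1/1079) + 587*(-1/487)) = 3 - (630/1079 - 587/487) = 3 - 1*(-326563/525473) = 3 + 326563/525473 = 1902982/525473 ≈ 3.6215)
h(c, w) = w**2 + 1852*c (h(c, w) = 1852*c + w**2 = w**2 + 1852*c)
D(C) = 1902982/(525473*C)
D(-423) + h(276, Z) = (1902982/525473)/(-423) + ((-897/7)**2 + 1852*276) = (1902982/525473)*(-1/423) + (804609/49 + 511152) = -1902982/222275079 + 25851057/49 = 5746045643662385/10891478871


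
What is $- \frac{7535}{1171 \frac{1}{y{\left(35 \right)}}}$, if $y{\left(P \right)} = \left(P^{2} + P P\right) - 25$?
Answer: $- \frac{18272375}{1171} \approx -15604.0$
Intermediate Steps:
$y{\left(P \right)} = -25 + 2 P^{2}$ ($y{\left(P \right)} = \left(P^{2} + P^{2}\right) - 25 = 2 P^{2} - 25 = -25 + 2 P^{2}$)
$- \frac{7535}{1171 \frac{1}{y{\left(35 \right)}}} = - \frac{7535}{1171 \frac{1}{-25 + 2 \cdot 35^{2}}} = - \frac{7535}{1171 \frac{1}{-25 + 2 \cdot 1225}} = - \frac{7535}{1171 \frac{1}{-25 + 2450}} = - \frac{7535}{1171 \cdot \frac{1}{2425}} = - \frac{7535}{\frac{1171}{2425}} = \left(-7535\right) \frac{2425}{1171} = - \frac{18272375}{1171}$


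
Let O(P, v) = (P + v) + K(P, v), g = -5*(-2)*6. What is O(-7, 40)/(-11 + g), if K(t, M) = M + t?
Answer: 66/49 ≈ 1.3469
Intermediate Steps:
g = 60 (g = 10*6 = 60)
O(P, v) = 2*P + 2*v (O(P, v) = (P + v) + (v + P) = (P + v) + (P + v) = 2*P + 2*v)
O(-7, 40)/(-11 + g) = (2*(-7) + 2*40)/(-11 + 60) = (-14 + 80)/49 = (1/49)*66 = 66/49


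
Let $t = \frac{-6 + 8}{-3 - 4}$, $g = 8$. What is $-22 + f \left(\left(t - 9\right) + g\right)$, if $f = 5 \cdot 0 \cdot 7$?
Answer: $-22$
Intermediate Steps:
$t = - \frac{2}{7}$ ($t = \frac{2}{-7} = 2 \left(- \frac{1}{7}\right) = - \frac{2}{7} \approx -0.28571$)
$f = 0$ ($f = 0 \cdot 7 = 0$)
$-22 + f \left(\left(t - 9\right) + g\right) = -22 + 0 \left(\left(- \frac{2}{7} - 9\right) + 8\right) = -22 + 0 \left(- \frac{65}{7} + 8\right) = -22 + 0 \left(- \frac{9}{7}\right) = -22 + 0 = -22$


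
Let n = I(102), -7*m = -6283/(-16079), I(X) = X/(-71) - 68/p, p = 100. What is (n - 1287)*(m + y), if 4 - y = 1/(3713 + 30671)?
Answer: -2494762696584379/490663548200 ≈ -5084.5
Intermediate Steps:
I(X) = -17/25 - X/71 (I(X) = X/(-71) - 68/100 = X*(-1/71) - 68*1/100 = -X/71 - 17/25 = -17/25 - X/71)
m = -6283/112553 (m = -(-6283)/(7*(-16079)) = -(-6283)*(-1)/(7*16079) = -1/7*6283/16079 = -6283/112553 ≈ -0.055823)
y = 137535/34384 (y = 4 - 1/(3713 + 30671) = 4 - 1/34384 = 137535/34384 ≈ 4.0000)
n = -3757/1775 (n = -17/25 - 1/71*102 = -17/25 - 102/71 = -3757/1775 ≈ -2.1166)
(n - 1287)*(m + y) = (-3757/1775 - 1287)*(-6283/112553 + 137535/34384) = -2288182/1775*2180563169/552860336 = -2494762696584379/490663548200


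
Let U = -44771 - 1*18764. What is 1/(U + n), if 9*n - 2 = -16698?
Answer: -9/588511 ≈ -1.5293e-5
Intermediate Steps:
n = -16696/9 (n = 2/9 + (1/9)*(-16698) = 2/9 - 5566/3 = -16696/9 ≈ -1855.1)
U = -63535 (U = -44771 - 18764 = -63535)
1/(U + n) = 1/(-63535 - 16696/9) = 1/(-588511/9) = -9/588511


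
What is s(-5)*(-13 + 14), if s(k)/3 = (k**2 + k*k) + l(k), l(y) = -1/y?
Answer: 753/5 ≈ 150.60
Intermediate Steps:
s(k) = -3/k + 6*k**2 (s(k) = 3*((k**2 + k*k) - 1/k) = 3*((k**2 + k**2) - 1/k) = 3*(2*k**2 - 1/k) = 3*(-1/k + 2*k**2) = -3/k + 6*k**2)
s(-5)*(-13 + 14) = (3*(-1 + 2*(-5)**3)/(-5))*(-13 + 14) = (3*(-1/5)*(-1 + 2*(-125)))*1 = (3*(-1/5)*(-1 - 250))*1 = (3*(-1/5)*(-251))*1 = (753/5)*1 = 753/5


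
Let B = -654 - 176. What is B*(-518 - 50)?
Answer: 471440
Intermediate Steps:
B = -830
B*(-518 - 50) = -830*(-518 - 50) = -830*(-568) = 471440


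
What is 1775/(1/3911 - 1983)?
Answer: -6942025/7755512 ≈ -0.89511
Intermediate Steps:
1775/(1/3911 - 1983) = 1775/(-7755512/3911) = -3911/7755512*1775 = -6942025/7755512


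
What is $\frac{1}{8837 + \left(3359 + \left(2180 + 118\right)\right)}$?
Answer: $\frac{1}{14494} \approx 6.8994 \cdot 10^{-5}$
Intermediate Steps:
$\frac{1}{8837 + \left(3359 + \left(2180 + 118\right)\right)} = \frac{1}{8837 + \left(3359 + 2298\right)} = \frac{1}{8837 + 5657} = \frac{1}{14494}$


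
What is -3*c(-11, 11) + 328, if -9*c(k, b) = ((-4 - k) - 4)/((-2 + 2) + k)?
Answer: 3607/11 ≈ 327.91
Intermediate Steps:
c(k, b) = -(-8 - k)/(9*k) (c(k, b) = -((-4 - k) - 4)/(9*((-2 + 2) + k)) = -(-8 - k)/(9*(0 + k)) = -(-8 - k)/(9*k))
-3*c(-11, 11) + 328 = -(8 - 11)/(3*(-11)) + 328 = -(-1)*(-3)/(3*11) + 328 = -3*1/33 + 328 = -1/11 + 328 = 3607/11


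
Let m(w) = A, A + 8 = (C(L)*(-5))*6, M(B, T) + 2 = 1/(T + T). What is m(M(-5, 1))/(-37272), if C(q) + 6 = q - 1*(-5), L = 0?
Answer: -11/18636 ≈ -0.00059026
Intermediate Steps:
M(B, T) = -2 + 1/(2*T) (M(B, T) = -2 + 1/(T + T) = -2 + 1/(2*T))
C(q) = -1 + q (C(q) = -6 + (q - 1*(-5)) = -6 + (q + 5) = -6 + (5 + q) = -1 + q)
A = 22 (A = -8 + ((-1 + 0)*(-5))*6 = -8 - 1*(-5)*6 = -8 + 5*6 = -8 + 30 = 22)
m(w) = 22
m(M(-5, 1))/(-37272) = 22/(-37272) = 22*(-1/37272) = -11/18636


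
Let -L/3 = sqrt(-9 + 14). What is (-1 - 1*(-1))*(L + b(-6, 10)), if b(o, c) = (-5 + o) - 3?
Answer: 0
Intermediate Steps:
b(o, c) = -8 + o
L = -3*sqrt(5) (L = -3*sqrt(-9 + 14) = -3*sqrt(5) ≈ -6.7082)
(-1 - 1*(-1))*(L + b(-6, 10)) = (-1 - 1*(-1))*(-3*sqrt(5) + (-8 - 6)) = (-1 + 1)*(-3*sqrt(5) - 14) = 0*(-14 - 3*sqrt(5)) = 0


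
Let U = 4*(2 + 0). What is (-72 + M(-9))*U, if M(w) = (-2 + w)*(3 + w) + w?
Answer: -120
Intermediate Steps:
U = 8 (U = 4*2 = 8)
M(w) = w + (-2 + w)*(3 + w)
(-72 + M(-9))*U = (-72 + (-6 + (-9)² + 2*(-9)))*8 = (-72 + (-6 + 81 - 18))*8 = (-72 + 57)*8 = -15*8 = -120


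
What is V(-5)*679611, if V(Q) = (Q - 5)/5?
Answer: -1359222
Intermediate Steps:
V(Q) = -1 + Q/5 (V(Q) = (-5 + Q)*(1/5) = -1 + Q/5)
V(-5)*679611 = (-1 + (1/5)*(-5))*679611 = (-1 - 1)*679611 = -2*679611 = -1359222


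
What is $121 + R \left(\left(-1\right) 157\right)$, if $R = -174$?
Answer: $27439$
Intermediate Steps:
$121 + R \left(\left(-1\right) 157\right) = 121 - 174 \left(\left(-1\right) 157\right) = 121 - -27318 = 121 + 27318 = 27439$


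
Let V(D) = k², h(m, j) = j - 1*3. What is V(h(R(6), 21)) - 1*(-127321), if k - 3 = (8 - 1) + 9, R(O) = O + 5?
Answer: 127682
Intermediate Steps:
R(O) = 5 + O
h(m, j) = -3 + j (h(m, j) = j - 3 = -3 + j)
k = 19 (k = 3 + ((8 - 1) + 9) = 3 + (7 + 9) = 3 + 16 = 19)
V(D) = 361 (V(D) = 19² = 361)
V(h(R(6), 21)) - 1*(-127321) = 361 - 1*(-127321) = 361 + 127321 = 127682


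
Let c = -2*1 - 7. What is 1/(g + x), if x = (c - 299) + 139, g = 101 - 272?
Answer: -1/340 ≈ -0.0029412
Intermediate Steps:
c = -9 (c = -2 - 7 = -9)
g = -171
x = -169 (x = (-9 - 299) + 139 = -308 + 139 = -169)
1/(g + x) = 1/(-171 - 169) = 1/(-340) = -1/340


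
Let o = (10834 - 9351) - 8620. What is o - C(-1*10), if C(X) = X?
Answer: -7127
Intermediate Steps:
o = -7137 (o = 1483 - 8620 = -7137)
o - C(-1*10) = -7137 - (-1)*10 = -7137 - 1*(-10) = -7137 + 10 = -7127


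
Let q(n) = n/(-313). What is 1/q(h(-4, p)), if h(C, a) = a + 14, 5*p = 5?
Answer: -313/15 ≈ -20.867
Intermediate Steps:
p = 1 (p = (⅕)*5 = 1)
h(C, a) = 14 + a
q(n) = -n/313 (q(n) = n*(-1/313) = -n/313)
1/q(h(-4, p)) = 1/(-(14 + 1)/313) = 1/(-1/313*15) = 1/(-15/313) = -313/15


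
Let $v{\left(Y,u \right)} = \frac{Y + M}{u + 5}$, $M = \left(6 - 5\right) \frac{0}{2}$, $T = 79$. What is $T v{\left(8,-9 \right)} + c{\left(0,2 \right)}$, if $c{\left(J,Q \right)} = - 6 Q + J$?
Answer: $-170$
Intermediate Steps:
$M = 0$ ($M = 1 \cdot 0 \cdot \frac{1}{2} = 1 \cdot 0 = 0$)
$c{\left(J,Q \right)} = J - 6 Q$
$v{\left(Y,u \right)} = \frac{Y}{5 + u}$ ($v{\left(Y,u \right)} = \frac{Y + 0}{u + 5} = \frac{Y}{5 + u}$)
$T v{\left(8,-9 \right)} + c{\left(0,2 \right)} = 79 \frac{8}{5 - 9} + \left(0 - 12\right) = 79 \frac{8}{-4} + \left(0 - 12\right) = 79 \cdot 8 \left(- \frac{1}{4}\right) - 12 = 79 \left(-2\right) - 12 = -158 - 12 = -170$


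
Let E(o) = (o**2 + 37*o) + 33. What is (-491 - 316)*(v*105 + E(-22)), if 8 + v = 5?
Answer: 493884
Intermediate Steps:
v = -3 (v = -8 + 5 = -3)
E(o) = 33 + o**2 + 37*o
(-491 - 316)*(v*105 + E(-22)) = (-491 - 316)*(-3*105 + (33 + (-22)**2 + 37*(-22))) = -807*(-315 + (33 + 484 - 814)) = -807*(-315 - 297) = -807*(-612) = 493884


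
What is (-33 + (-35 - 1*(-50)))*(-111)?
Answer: 1998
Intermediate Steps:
(-33 + (-35 - 1*(-50)))*(-111) = (-33 + (-35 + 50))*(-111) = (-33 + 15)*(-111) = -18*(-111) = 1998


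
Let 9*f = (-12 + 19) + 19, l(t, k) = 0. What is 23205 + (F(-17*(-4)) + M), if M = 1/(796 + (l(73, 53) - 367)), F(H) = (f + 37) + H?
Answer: 30003691/1287 ≈ 23313.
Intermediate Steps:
f = 26/9 (f = ((-12 + 19) + 19)/9 = (7 + 19)/9 = (⅑)*26 = 26/9 ≈ 2.8889)
F(H) = 359/9 + H (F(H) = (26/9 + 37) + H = 359/9 + H)
M = 1/429 (M = 1/(796 + (0 - 367)) = 1/(796 - 367) = 1/429 ≈ 0.0023310)
23205 + (F(-17*(-4)) + M) = 23205 + ((359/9 - 17*(-4)) + 1/429) = 23205 + ((359/9 + 68) + 1/429) = 23205 + (971/9 + 1/429) = 23205 + 138856/1287 = 30003691/1287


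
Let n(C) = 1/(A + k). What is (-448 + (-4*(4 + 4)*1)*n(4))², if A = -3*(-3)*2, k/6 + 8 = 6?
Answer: 1849600/9 ≈ 2.0551e+5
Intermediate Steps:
k = -12 (k = -48 + 6*6 = -48 + 36 = -12)
A = 18 (A = 9*2 = 18)
n(C) = ⅙ (n(C) = 1/(18 - 12) = 1/6 = ⅙)
(-448 + (-4*(4 + 4)*1)*n(4))² = (-448 + (-4*(4 + 4)*1)*(⅙))² = (-448 + (-4*8*1)*(⅙))² = (-448 - 32*1*(⅙))² = (-448 - 32*⅙)² = (-448 - 16/3)² = (-1360/3)² = 1849600/9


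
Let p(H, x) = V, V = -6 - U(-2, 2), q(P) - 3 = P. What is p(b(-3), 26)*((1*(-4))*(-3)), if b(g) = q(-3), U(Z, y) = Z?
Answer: -48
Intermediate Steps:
q(P) = 3 + P
b(g) = 0 (b(g) = 3 - 3 = 0)
V = -4 (V = -6 - 1*(-2) = -6 + 2 = -4)
p(H, x) = -4
p(b(-3), 26)*((1*(-4))*(-3)) = -4*1*(-4)*(-3) = -(-16)*(-3) = -4*12 = -48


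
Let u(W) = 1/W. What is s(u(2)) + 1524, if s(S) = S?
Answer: 3049/2 ≈ 1524.5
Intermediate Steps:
s(u(2)) + 1524 = 1/2 + 1524 = ½ + 1524 = 3049/2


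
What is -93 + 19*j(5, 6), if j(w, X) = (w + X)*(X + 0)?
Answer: 1161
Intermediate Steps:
j(w, X) = X*(X + w) (j(w, X) = (X + w)*X = X*(X + w))
-93 + 19*j(5, 6) = -93 + 19*(6*(6 + 5)) = -93 + 19*(6*11) = -93 + 19*66 = -93 + 1254 = 1161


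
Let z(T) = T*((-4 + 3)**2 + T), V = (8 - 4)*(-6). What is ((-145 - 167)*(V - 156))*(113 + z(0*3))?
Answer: 6346080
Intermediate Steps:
V = -24 (V = 4*(-6) = -24)
z(T) = T*(1 + T) (z(T) = T*((-1)**2 + T) = T*(1 + T))
((-145 - 167)*(V - 156))*(113 + z(0*3)) = ((-145 - 167)*(-24 - 156))*(113 + (0*3)*(1 + 0*3)) = (-312*(-180))*(113 + 0*(1 + 0)) = 56160*(113 + 0*1) = 56160*(113 + 0) = 56160*113 = 6346080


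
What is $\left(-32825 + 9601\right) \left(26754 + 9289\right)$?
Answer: $-837062632$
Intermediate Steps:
$\left(-32825 + 9601\right) \left(26754 + 9289\right) = \left(-23224\right) 36043 = -837062632$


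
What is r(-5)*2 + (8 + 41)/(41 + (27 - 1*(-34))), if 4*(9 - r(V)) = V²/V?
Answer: 1070/51 ≈ 20.980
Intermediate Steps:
r(V) = 9 - V/4 (r(V) = 9 - V²/(4*V) = 9 - V/4)
r(-5)*2 + (8 + 41)/(41 + (27 - 1*(-34))) = (9 - ¼*(-5))*2 + (8 + 41)/(41 + (27 - 1*(-34))) = (9 + 5/4)*2 + 49/(41 + (27 + 34)) = (41/4)*2 + 49/(41 + 61) = 41/2 + 49/102 = 1070/51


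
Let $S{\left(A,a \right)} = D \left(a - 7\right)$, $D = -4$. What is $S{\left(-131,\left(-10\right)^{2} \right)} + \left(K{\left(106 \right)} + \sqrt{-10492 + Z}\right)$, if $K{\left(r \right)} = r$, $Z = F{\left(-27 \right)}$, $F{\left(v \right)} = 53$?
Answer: $-266 + i \sqrt{10439} \approx -266.0 + 102.17 i$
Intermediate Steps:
$Z = 53$
$S{\left(A,a \right)} = 28 - 4 a$ ($S{\left(A,a \right)} = - 4 \left(a - 7\right) = - 4 \left(-7 + a\right) = 28 - 4 a$)
$S{\left(-131,\left(-10\right)^{2} \right)} + \left(K{\left(106 \right)} + \sqrt{-10492 + Z}\right) = \left(28 - 4 \left(-10\right)^{2}\right) + \left(106 + \sqrt{-10492 + 53}\right) = \left(28 - 400\right) + \left(106 + \sqrt{-10439}\right) = \left(28 - 400\right) + \left(106 + i \sqrt{10439}\right) = -372 + \left(106 + i \sqrt{10439}\right) = -266 + i \sqrt{10439}$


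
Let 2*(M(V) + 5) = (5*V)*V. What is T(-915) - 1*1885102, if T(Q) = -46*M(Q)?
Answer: -98165747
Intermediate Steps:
M(V) = -5 + 5*V²/2 (M(V) = -5 + ((5*V)*V)/2 = -5 + (5*V²)/2 = -5 + 5*V²/2)
T(Q) = 230 - 115*Q² (T(Q) = -46*(-5 + 5*Q²/2) = 230 - 115*Q²)
T(-915) - 1*1885102 = (230 - 115*(-915)²) - 1*1885102 = (230 - 115*837225) - 1885102 = (230 - 96280875) - 1885102 = -96280645 - 1885102 = -98165747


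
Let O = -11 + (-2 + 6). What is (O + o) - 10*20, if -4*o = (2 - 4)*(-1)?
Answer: -415/2 ≈ -207.50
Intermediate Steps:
O = -7 (O = -11 + 4 = -7)
o = -1/2 (o = -(2 - 4)*(-1)/4 = -(-1)*(-1)/2 = -1/4*2 = -1/2 ≈ -0.50000)
(O + o) - 10*20 = (-7 - 1/2) - 10*20 = -15/2 - 200 = -415/2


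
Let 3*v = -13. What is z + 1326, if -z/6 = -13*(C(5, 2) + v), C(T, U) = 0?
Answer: 988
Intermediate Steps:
v = -13/3 (v = (⅓)*(-13) = -13/3 ≈ -4.3333)
z = -338 (z = -(-78)*(0 - 13/3) = -(-78)*(-13)/3 = -6*169/3 = -338)
z + 1326 = -338 + 1326 = 988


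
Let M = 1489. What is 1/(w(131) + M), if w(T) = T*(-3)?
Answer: 1/1096 ≈ 0.00091241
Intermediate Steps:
w(T) = -3*T
1/(w(131) + M) = 1/(-3*131 + 1489) = 1/(-393 + 1489) = 1/1096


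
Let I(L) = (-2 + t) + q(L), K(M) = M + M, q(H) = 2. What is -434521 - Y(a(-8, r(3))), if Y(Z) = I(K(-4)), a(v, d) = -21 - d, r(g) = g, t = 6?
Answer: -434527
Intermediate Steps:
K(M) = 2*M
I(L) = 6 (I(L) = (-2 + 6) + 2 = 4 + 2 = 6)
Y(Z) = 6
-434521 - Y(a(-8, r(3))) = -434521 - 1*6 = -434521 - 6 = -434527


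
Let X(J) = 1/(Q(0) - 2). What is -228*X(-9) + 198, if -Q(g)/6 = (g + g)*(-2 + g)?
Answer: 312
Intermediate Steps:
Q(g) = -12*g*(-2 + g) (Q(g) = -6*(g + g)*(-2 + g) = -6*2*g*(-2 + g) = -12*g*(-2 + g))
X(J) = -½ (X(J) = 1/(12*0*(2 - 1*0) - 2) = 1/(12*0*(2 + 0) - 2) = 1/(12*0*2 - 2) = 1/(0 - 2) = 1/(-2) = -½)
-228*X(-9) + 198 = -228*(-½) + 198 = 114 + 198 = 312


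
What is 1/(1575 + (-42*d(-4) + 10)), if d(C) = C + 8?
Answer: 1/1417 ≈ 0.00070572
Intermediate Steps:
d(C) = 8 + C
1/(1575 + (-42*d(-4) + 10)) = 1/(1575 + (-42*(8 - 4) + 10)) = 1/(1575 + (-42*4 + 10)) = 1/(1575 + (-168 + 10)) = 1/(1575 - 158) = 1/1417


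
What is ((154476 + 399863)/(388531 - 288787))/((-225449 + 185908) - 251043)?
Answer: -554339/28984010496 ≈ -1.9126e-5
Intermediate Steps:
((154476 + 399863)/(388531 - 288787))/((-225449 + 185908) - 251043) = (554339/99744)/(-39541 - 251043) = (554339*(1/99744))/(-290584) = (554339/99744)*(-1/290584) = -554339/28984010496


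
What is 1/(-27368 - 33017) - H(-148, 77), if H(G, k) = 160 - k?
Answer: -5011956/60385 ≈ -83.000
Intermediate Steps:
1/(-27368 - 33017) - H(-148, 77) = 1/(-27368 - 33017) - (160 - 1*77) = 1/(-60385) - (160 - 77) = -1/60385 - 1*83 = -1/60385 - 83 = -5011956/60385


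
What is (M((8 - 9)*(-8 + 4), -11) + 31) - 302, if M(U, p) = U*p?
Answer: -315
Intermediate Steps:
(M((8 - 9)*(-8 + 4), -11) + 31) - 302 = (((8 - 9)*(-8 + 4))*(-11) + 31) - 302 = (-1*(-4)*(-11) + 31) - 302 = (4*(-11) + 31) - 302 = (-44 + 31) - 302 = -13 - 302 = -315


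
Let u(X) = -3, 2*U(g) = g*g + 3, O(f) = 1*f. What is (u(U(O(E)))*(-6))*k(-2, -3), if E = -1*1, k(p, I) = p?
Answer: -36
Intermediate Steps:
E = -1
O(f) = f
U(g) = 3/2 + g²/2 (U(g) = (g*g + 3)/2 = (g² + 3)/2 = (3 + g²)/2 = 3/2 + g²/2)
(u(U(O(E)))*(-6))*k(-2, -3) = -3*(-6)*(-2) = 18*(-2) = -36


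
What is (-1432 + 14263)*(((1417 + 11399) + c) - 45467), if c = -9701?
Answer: -543418512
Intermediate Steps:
(-1432 + 14263)*(((1417 + 11399) + c) - 45467) = (-1432 + 14263)*(((1417 + 11399) - 9701) - 45467) = 12831*((12816 - 9701) - 45467) = 12831*(3115 - 45467) = 12831*(-42352) = -543418512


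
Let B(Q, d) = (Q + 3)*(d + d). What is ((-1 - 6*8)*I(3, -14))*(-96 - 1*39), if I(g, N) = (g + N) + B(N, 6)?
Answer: -945945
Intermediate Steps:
B(Q, d) = 2*d*(3 + Q) (B(Q, d) = (3 + Q)*(2*d) = 2*d*(3 + Q))
I(g, N) = 36 + g + 13*N (I(g, N) = (g + N) + 2*6*(3 + N) = (N + g) + (36 + 12*N) = 36 + g + 13*N)
((-1 - 6*8)*I(3, -14))*(-96 - 1*39) = ((-1 - 6*8)*(36 + 3 + 13*(-14)))*(-96 - 1*39) = ((-1 - 48)*(36 + 3 - 182))*(-96 - 39) = -49*(-143)*(-135) = 7007*(-135) = -945945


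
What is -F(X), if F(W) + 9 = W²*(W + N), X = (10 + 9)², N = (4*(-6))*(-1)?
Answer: -50173576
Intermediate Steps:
N = 24 (N = -24*(-1) = 24)
X = 361 (X = 19² = 361)
F(W) = -9 + W²*(24 + W) (F(W) = -9 + W²*(W + 24) = -9 + W²*(24 + W))
-F(X) = -(-9 + 361³ + 24*361²) = -(-9 + 47045881 + 24*130321) = -(-9 + 47045881 + 3127704) = -1*50173576 = -50173576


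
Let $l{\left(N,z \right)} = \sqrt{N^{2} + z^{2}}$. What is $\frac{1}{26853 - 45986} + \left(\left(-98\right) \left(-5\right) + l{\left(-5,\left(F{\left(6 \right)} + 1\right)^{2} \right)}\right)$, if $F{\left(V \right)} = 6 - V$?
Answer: $\frac{9375169}{19133} + \sqrt{26} \approx 495.1$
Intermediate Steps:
$\frac{1}{26853 - 45986} + \left(\left(-98\right) \left(-5\right) + l{\left(-5,\left(F{\left(6 \right)} + 1\right)^{2} \right)}\right) = \frac{1}{26853 - 45986} + \left(\left(-98\right) \left(-5\right) + \sqrt{\left(-5\right)^{2} + \left(\left(\left(6 - 6\right) + 1\right)^{2}\right)^{2}}\right) = \frac{1}{-19133} + \left(490 + \sqrt{25 + \left(\left(\left(6 - 6\right) + 1\right)^{2}\right)^{2}}\right) = - \frac{1}{19133} + \left(490 + \sqrt{25 + \left(\left(0 + 1\right)^{2}\right)^{2}}\right) = - \frac{1}{19133} + \left(490 + \sqrt{25 + \left(1^{2}\right)^{2}}\right) = - \frac{1}{19133} + \left(490 + \sqrt{25 + 1^{2}}\right) = - \frac{1}{19133} + \left(490 + \sqrt{25 + 1}\right) = - \frac{1}{19133} + \left(490 + \sqrt{26}\right) = \frac{9375169}{19133} + \sqrt{26}$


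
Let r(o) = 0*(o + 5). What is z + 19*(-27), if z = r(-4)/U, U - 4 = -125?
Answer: -513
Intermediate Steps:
U = -121 (U = 4 - 125 = -121)
r(o) = 0 (r(o) = 0*(5 + o) = 0)
z = 0 (z = 0/(-121) = 0*(-1/121) = 0)
z + 19*(-27) = 0 + 19*(-27) = 0 - 513 = -513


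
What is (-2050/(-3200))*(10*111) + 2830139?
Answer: 90587203/32 ≈ 2.8308e+6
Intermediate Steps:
(-2050/(-3200))*(10*111) + 2830139 = -2050*(-1/3200)*1110 + 2830139 = (41/64)*1110 + 2830139 = 22755/32 + 2830139 = 90587203/32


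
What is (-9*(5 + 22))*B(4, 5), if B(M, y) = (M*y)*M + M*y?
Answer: -24300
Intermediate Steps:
B(M, y) = M*y + y*M**2 (B(M, y) = y*M**2 + M*y = M*y + y*M**2)
(-9*(5 + 22))*B(4, 5) = (-9*(5 + 22))*(4*5*(1 + 4)) = (-9*27)*(4*5*5) = -243*100 = -24300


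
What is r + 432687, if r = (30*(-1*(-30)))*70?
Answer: 495687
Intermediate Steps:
r = 63000 (r = (30*30)*70 = 900*70 = 63000)
r + 432687 = 63000 + 432687 = 495687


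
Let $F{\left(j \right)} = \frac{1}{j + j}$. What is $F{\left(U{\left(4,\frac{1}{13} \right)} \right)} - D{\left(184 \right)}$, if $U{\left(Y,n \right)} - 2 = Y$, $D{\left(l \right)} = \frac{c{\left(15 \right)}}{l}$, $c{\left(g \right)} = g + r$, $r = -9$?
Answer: $\frac{7}{138} \approx 0.050725$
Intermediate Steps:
$c{\left(g \right)} = -9 + g$ ($c{\left(g \right)} = g - 9 = -9 + g$)
$D{\left(l \right)} = \frac{6}{l}$ ($D{\left(l \right)} = \frac{-9 + 15}{l} = \frac{6}{l}$)
$U{\left(Y,n \right)} = 2 + Y$
$F{\left(j \right)} = \frac{1}{2 j}$
$F{\left(U{\left(4,\frac{1}{13} \right)} \right)} - D{\left(184 \right)} = \frac{1}{2 \left(2 + 4\right)} - \frac{6}{184} = \frac{1}{2 \cdot 6} - 6 \cdot \frac{1}{184} = \frac{1}{2} \cdot \frac{1}{6} - \frac{3}{92} = \frac{1}{12} - \frac{3}{92} = \frac{7}{138}$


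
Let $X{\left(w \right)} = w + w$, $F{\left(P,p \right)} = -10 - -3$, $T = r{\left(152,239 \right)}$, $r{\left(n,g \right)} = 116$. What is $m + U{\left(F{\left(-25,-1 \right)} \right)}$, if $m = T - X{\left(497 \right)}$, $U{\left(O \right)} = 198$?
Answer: $-680$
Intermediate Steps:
$T = 116$
$F{\left(P,p \right)} = -7$ ($F{\left(P,p \right)} = -10 + 3 = -7$)
$X{\left(w \right)} = 2 w$
$m = -878$ ($m = 116 - 2 \cdot 497 = 116 - 994 = -878$)
$m + U{\left(F{\left(-25,-1 \right)} \right)} = -878 + 198 = -680$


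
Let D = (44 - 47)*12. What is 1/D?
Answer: -1/36 ≈ -0.027778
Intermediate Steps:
D = -36 (D = -3*12 = -36)
1/D = 1/(-36) = -1/36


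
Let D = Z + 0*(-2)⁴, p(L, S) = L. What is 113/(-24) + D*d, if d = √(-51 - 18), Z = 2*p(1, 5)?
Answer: -113/24 + 2*I*√69 ≈ -4.7083 + 16.613*I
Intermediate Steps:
Z = 2 (Z = 2*1 = 2)
d = I*√69 (d = √(-69) = I*√69 ≈ 8.3066*I)
D = 2 (D = 2 + 0*(-2)⁴ = 2 + 0*16 = 2 + 0 = 2)
113/(-24) + D*d = 113/(-24) + 2*(I*√69) = 113*(-1/24) + 2*I*√69 = -113/24 + 2*I*√69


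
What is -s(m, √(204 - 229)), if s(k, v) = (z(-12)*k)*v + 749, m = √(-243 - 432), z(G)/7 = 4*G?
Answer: -749 - 25200*√3 ≈ -44397.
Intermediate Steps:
z(G) = 28*G (z(G) = 7*(4*G) = 28*G)
m = 15*I*√3 (m = √(-675) = 15*I*√3 ≈ 25.981*I)
s(k, v) = 749 - 336*k*v (s(k, v) = ((28*(-12))*k)*v + 749 = (-336*k)*v + 749 = -336*k*v + 749 = 749 - 336*k*v)
-s(m, √(204 - 229)) = -(749 - 336*15*I*√3*√(204 - 229)) = -(749 - 336*15*I*√3*√(-25)) = -(749 - 336*15*I*√3*5*I) = -(749 + 25200*√3) = -749 - 25200*√3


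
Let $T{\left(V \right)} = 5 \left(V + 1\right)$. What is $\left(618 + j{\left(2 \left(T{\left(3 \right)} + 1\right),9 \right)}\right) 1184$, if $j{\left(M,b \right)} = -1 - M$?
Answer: $680800$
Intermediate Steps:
$T{\left(V \right)} = 5 + 5 V$ ($T{\left(V \right)} = 5 \left(1 + V\right) = 5 + 5 V$)
$\left(618 + j{\left(2 \left(T{\left(3 \right)} + 1\right),9 \right)}\right) 1184 = \left(618 - \left(1 + 2 \left(\left(5 + 5 \cdot 3\right) + 1\right)\right)\right) 1184 = \left(618 - \left(1 + 2 \left(\left(5 + 15\right) + 1\right)\right)\right) 1184 = \left(618 - \left(1 + 2 \left(20 + 1\right)\right)\right) 1184 = \left(618 - \left(1 + 2 \cdot 21\right)\right) 1184 = \left(618 - 43\right) 1184 = 575 \cdot 1184 = 680800$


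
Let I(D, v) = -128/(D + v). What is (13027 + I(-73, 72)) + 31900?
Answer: 45055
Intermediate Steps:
(13027 + I(-73, 72)) + 31900 = (13027 - 128/(-73 + 72)) + 31900 = (13027 - 128/(-1)) + 31900 = (13027 - 128*(-1)) + 31900 = (13027 + 128) + 31900 = 13155 + 31900 = 45055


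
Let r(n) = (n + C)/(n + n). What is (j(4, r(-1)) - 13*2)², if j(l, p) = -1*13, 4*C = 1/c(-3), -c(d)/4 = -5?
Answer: 1521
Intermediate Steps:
c(d) = 20 (c(d) = -4*(-5) = 20)
C = 1/80 (C = (¼)/20 = (¼)*(1/20) = 1/80 ≈ 0.012500)
r(n) = (1/80 + n)/(2*n) (r(n) = (n + 1/80)/(n + n) = (1/80 + n)/((2*n)) = (1/80 + n)*(1/(2*n)) = (1/80 + n)/(2*n))
j(l, p) = -13
(j(4, r(-1)) - 13*2)² = (-13 - 13*2)² = (-13 - 26)² = (-39)² = 1521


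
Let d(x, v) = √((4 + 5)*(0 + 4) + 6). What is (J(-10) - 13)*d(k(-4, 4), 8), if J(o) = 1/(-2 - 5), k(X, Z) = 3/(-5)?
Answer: -92*√42/7 ≈ -85.175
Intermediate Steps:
k(X, Z) = -⅗ (k(X, Z) = 3*(-⅕) = -⅗)
d(x, v) = √42 (d(x, v) = √(9*4 + 6) = √(36 + 6) = √42)
J(o) = -⅐ (J(o) = 1/(-7) = -⅐)
(J(-10) - 13)*d(k(-4, 4), 8) = (-⅐ - 13)*√42 = -92*√42/7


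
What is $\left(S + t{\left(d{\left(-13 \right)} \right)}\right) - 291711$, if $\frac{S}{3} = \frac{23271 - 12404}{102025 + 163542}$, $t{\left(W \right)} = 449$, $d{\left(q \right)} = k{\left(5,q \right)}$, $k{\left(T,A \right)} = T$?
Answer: $- \frac{77349542953}{265567} \approx -2.9126 \cdot 10^{5}$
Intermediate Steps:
$d{\left(q \right)} = 5$
$S = \frac{32601}{265567}$ ($S = 3 \frac{23271 - 12404}{102025 + 163542} = 3 \cdot \frac{10867}{265567} = \frac{32601}{265567} \approx 0.12276$)
$\left(S + t{\left(d{\left(-13 \right)} \right)}\right) - 291711 = \left(\frac{32601}{265567} + 449\right) - 291711 = \frac{119272184}{265567} - 291711 = - \frac{77349542953}{265567}$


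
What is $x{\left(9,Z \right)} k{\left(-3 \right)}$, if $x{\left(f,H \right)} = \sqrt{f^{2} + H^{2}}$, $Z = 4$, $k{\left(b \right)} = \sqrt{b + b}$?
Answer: $i \sqrt{582} \approx 24.125 i$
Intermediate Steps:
$k{\left(b \right)} = \sqrt{2} \sqrt{b}$ ($k{\left(b \right)} = \sqrt{2 b} = \sqrt{2} \sqrt{b}$)
$x{\left(f,H \right)} = \sqrt{H^{2} + f^{2}}$
$x{\left(9,Z \right)} k{\left(-3 \right)} = \sqrt{4^{2} + 9^{2}} \sqrt{2} \sqrt{-3} = \sqrt{16 + 81} \sqrt{2} i \sqrt{3} = \sqrt{97} i \sqrt{6} = i \sqrt{582}$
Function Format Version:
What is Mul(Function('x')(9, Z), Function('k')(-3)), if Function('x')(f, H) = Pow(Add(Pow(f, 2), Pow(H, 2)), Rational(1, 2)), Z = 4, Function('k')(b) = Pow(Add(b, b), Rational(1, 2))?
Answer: Mul(I, Pow(582, Rational(1, 2))) ≈ Mul(24.125, I)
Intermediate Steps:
Function('k')(b) = Mul(Pow(2, Rational(1, 2)), Pow(b, Rational(1, 2))) (Function('k')(b) = Pow(Mul(2, b), Rational(1, 2)) = Mul(Pow(2, Rational(1, 2)), Pow(b, Rational(1, 2))))
Function('x')(f, H) = Pow(Add(Pow(H, 2), Pow(f, 2)), Rational(1, 2))
Mul(Function('x')(9, Z), Function('k')(-3)) = Mul(Pow(Add(Pow(4, 2), Pow(9, 2)), Rational(1, 2)), Mul(Pow(2, Rational(1, 2)), Pow(-3, Rational(1, 2)))) = Mul(Pow(Add(16, 81), Rational(1, 2)), Mul(Pow(2, Rational(1, 2)), Mul(I, Pow(3, Rational(1, 2))))) = Mul(Pow(97, Rational(1, 2)), Mul(I, Pow(6, Rational(1, 2)))) = Mul(I, Pow(582, Rational(1, 2)))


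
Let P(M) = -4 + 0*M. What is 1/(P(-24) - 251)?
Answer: -1/255 ≈ -0.0039216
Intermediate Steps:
P(M) = -4 (P(M) = -4 + 0 = -4)
1/(P(-24) - 251) = 1/(-4 - 251) = 1/(-255) = -1/255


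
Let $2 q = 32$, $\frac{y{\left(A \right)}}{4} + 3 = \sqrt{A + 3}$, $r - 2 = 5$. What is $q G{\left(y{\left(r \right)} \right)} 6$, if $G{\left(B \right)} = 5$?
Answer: $480$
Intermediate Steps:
$r = 7$ ($r = 2 + 5 = 7$)
$y{\left(A \right)} = -12 + 4 \sqrt{3 + A}$ ($y{\left(A \right)} = -12 + 4 \sqrt{A + 3} = -12 + 4 \sqrt{3 + A}$)
$q = 16$ ($q = \frac{1}{2} \cdot 32 = 16$)
$q G{\left(y{\left(r \right)} \right)} 6 = 16 \cdot 5 \cdot 6 = 80 \cdot 6 = 480$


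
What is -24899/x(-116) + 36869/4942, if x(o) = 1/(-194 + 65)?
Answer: 2267656793/706 ≈ 3.2120e+6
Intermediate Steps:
x(o) = -1/129 (x(o) = 1/(-129) = -1/129)
-24899/x(-116) + 36869/4942 = -24899/(-1/129) + 36869/4942 = -24899*(-129) + 36869*(1/4942) = 3211971 + 5267/706 = 2267656793/706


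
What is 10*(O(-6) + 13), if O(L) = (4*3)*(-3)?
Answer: -230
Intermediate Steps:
O(L) = -36 (O(L) = 12*(-3) = -36)
10*(O(-6) + 13) = 10*(-36 + 13) = 10*(-23) = -230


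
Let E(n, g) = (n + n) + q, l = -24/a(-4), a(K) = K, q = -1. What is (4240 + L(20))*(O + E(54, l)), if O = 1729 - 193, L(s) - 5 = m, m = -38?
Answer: 6912101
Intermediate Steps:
L(s) = -33 (L(s) = 5 - 38 = -33)
O = 1536
l = 6 (l = -24/(-4) = -24*(-1/4) = 6)
E(n, g) = -1 + 2*n (E(n, g) = (n + n) - 1 = 2*n - 1 = -1 + 2*n)
(4240 + L(20))*(O + E(54, l)) = (4240 - 33)*(1536 + (-1 + 2*54)) = 4207*(1536 + (-1 + 108)) = 4207*(1536 + 107) = 4207*1643 = 6912101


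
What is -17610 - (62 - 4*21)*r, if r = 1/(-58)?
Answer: -510701/29 ≈ -17610.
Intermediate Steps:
r = -1/58 ≈ -0.017241
-17610 - (62 - 4*21)*r = -17610 - (62 - 4*21)*(-1)/58 = -17610 - (62 - 84)*(-1)/58 = -17610 - (-22)*(-1)/58 = -17610 - 1*11/29 = -17610 - 11/29 = -510701/29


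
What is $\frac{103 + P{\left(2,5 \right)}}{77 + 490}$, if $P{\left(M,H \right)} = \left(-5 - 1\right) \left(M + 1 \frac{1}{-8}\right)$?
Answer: $\frac{367}{2268} \approx 0.16182$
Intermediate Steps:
$P{\left(M,H \right)} = \frac{3}{4} - 6 M$ ($P{\left(M,H \right)} = - 6 \left(M + 1 \left(- \frac{1}{8}\right)\right) = - 6 \left(M - \frac{1}{8}\right) = - 6 \left(- \frac{1}{8} + M\right) = \frac{3}{4} - 6 M$)
$\frac{103 + P{\left(2,5 \right)}}{77 + 490} = \frac{103 + \left(\frac{3}{4} - 12\right)}{77 + 490} = \frac{103 + \left(\frac{3}{4} - 12\right)}{567} = \left(103 - \frac{45}{4}\right) \frac{1}{567} = \frac{367}{4} \cdot \frac{1}{567} = \frac{367}{2268}$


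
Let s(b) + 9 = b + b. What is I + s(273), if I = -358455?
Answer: -357918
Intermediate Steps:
s(b) = -9 + 2*b (s(b) = -9 + (b + b) = -9 + 2*b)
I + s(273) = -358455 + (-9 + 2*273) = -358455 + (-9 + 546) = -358455 + 537 = -357918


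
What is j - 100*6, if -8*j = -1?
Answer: -4799/8 ≈ -599.88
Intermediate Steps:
j = ⅛ (j = -⅛*(-1) = ⅛ ≈ 0.12500)
j - 100*6 = ⅛ - 100*6 = ⅛ - 600 = -4799/8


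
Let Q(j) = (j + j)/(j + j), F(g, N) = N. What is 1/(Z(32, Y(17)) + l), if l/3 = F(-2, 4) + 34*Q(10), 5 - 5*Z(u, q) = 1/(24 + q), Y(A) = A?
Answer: 205/23574 ≈ 0.0086960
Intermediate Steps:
Q(j) = 1 (Q(j) = (2*j)/((2*j)) = (2*j)*(1/(2*j)) = 1)
Z(u, q) = 1 - 1/(5*(24 + q))
l = 114 (l = 3*(4 + 34*1) = 3*(4 + 34) = 3*38 = 114)
1/(Z(32, Y(17)) + l) = 1/((119/5 + 17)/(24 + 17) + 114) = 1/((204/5)/41 + 114) = 1/((1/41)*(204/5) + 114) = 1/(204/205 + 114) = 1/(23574/205) = 205/23574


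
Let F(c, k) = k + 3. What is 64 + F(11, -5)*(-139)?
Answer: 342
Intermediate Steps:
F(c, k) = 3 + k
64 + F(11, -5)*(-139) = 64 + (3 - 5)*(-139) = 64 - 2*(-139) = 64 + 278 = 342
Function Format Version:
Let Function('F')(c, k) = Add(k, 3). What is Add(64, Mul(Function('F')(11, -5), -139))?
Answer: 342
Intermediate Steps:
Function('F')(c, k) = Add(3, k)
Add(64, Mul(Function('F')(11, -5), -139)) = Add(64, Mul(Add(3, -5), -139)) = Add(64, Mul(-2, -139)) = Add(64, 278) = 342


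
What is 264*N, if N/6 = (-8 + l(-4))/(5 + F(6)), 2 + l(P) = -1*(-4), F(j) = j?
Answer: -864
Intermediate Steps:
l(P) = 2 (l(P) = -2 - 1*(-4) = -2 + 4 = 2)
N = -36/11 (N = 6*((-8 + 2)/(5 + 6)) = 6*(-6/11) = -36/11 ≈ -3.2727)
264*N = 264*(-36/11) = -864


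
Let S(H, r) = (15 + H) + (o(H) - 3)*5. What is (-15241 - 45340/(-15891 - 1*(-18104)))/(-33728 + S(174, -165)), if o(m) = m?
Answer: 33773673/72329692 ≈ 0.46694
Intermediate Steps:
S(H, r) = 6*H (S(H, r) = (15 + H) + (H - 3)*5 = (15 + H) + (-3 + H)*5 = (15 + H) + (-15 + 5*H) = 6*H)
(-15241 - 45340/(-15891 - 1*(-18104)))/(-33728 + S(174, -165)) = (-15241 - 45340/(-15891 - 1*(-18104)))/(-33728 + 6*174) = (-15241 - 45340/(-15891 + 18104))/(-33728 + 1044) = (-15241 - 45340/2213)/(-32684) = (-15241 - 45340*1/2213)*(-1/32684) = (-15241 - 45340/2213)*(-1/32684) = -33773673/2213*(-1/32684) = 33773673/72329692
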